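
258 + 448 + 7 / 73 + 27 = 53516 / 73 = 733.10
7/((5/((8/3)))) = 56/15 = 3.73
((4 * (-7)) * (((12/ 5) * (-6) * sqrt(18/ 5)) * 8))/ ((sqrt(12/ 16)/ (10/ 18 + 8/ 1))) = 275968 * sqrt(30)/ 25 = 60461.56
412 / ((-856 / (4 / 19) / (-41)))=8446 / 2033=4.15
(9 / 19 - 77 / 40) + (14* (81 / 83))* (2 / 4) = 339371 / 63080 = 5.38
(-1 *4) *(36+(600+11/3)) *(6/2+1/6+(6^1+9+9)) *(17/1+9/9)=-1251188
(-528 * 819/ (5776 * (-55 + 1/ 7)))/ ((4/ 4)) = 63063/ 46208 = 1.36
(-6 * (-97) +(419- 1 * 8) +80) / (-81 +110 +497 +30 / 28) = 15022 / 7379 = 2.04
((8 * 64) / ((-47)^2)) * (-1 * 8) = -1.85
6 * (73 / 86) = 219 / 43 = 5.09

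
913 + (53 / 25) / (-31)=707522 / 775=912.93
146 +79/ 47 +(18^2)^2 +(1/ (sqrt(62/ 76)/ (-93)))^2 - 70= 5435817/ 47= 115655.68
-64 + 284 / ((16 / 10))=227 / 2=113.50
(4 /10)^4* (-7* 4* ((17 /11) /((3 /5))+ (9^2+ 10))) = -1383424 /20625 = -67.08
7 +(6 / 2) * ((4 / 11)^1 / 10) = 391 / 55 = 7.11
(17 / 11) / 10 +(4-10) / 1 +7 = 127 / 110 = 1.15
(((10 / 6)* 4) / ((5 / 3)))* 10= 40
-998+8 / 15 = -14962 / 15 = -997.47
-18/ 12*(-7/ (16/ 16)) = 21/ 2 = 10.50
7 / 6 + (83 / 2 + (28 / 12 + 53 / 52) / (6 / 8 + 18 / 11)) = 180473 / 4095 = 44.07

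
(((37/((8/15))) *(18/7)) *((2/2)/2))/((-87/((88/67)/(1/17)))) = -22.89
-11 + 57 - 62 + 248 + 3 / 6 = 465 / 2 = 232.50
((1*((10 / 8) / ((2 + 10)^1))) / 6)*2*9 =5 / 16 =0.31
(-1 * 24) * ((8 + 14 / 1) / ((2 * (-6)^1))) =44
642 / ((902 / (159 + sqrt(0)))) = 51039 / 451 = 113.17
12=12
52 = 52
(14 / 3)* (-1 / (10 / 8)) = -56 / 15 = -3.73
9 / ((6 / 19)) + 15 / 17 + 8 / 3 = 3269 / 102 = 32.05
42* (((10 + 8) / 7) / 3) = 36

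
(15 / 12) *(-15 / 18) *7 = -175 / 24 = -7.29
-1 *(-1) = 1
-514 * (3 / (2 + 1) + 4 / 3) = -1199.33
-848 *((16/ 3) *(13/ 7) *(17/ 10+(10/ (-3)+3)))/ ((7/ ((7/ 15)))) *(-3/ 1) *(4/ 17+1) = 3615872/ 1275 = 2835.98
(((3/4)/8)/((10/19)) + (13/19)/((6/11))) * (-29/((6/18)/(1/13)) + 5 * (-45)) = -6558379/19760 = -331.90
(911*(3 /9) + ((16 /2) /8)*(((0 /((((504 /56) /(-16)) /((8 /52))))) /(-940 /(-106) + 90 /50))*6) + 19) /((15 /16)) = 15488 /45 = 344.18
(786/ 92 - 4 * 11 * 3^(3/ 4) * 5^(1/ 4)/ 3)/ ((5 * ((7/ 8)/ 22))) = -7744 * 3^(3/ 4) * 5^(1/ 4)/ 105+34584/ 805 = -208.44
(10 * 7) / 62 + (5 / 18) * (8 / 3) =1565 / 837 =1.87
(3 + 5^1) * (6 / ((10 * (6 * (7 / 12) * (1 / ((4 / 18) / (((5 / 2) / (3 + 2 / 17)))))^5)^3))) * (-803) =-4035835286643646751496509171478619488256 / 10281687431587081218066807008368853302001953125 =-0.00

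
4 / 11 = 0.36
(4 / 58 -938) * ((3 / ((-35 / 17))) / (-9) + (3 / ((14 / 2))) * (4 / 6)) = -255680 / 609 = -419.84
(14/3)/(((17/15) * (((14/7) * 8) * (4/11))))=385/544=0.71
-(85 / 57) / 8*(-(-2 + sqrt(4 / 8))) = -85 / 228 + 85*sqrt(2) / 912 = -0.24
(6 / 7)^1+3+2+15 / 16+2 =985 / 112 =8.79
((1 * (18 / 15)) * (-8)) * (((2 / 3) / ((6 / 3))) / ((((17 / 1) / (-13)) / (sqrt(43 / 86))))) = 1.73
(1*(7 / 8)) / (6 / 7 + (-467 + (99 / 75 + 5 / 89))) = -109025 / 57909928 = -0.00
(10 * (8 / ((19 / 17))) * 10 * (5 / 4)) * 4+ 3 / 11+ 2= 748475 / 209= 3581.22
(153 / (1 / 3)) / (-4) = -459 / 4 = -114.75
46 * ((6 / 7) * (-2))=-552 / 7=-78.86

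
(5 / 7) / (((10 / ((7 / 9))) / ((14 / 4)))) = 7 / 36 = 0.19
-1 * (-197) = 197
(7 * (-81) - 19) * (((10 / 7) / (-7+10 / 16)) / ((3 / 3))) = 46880 / 357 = 131.32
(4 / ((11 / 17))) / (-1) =-68 / 11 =-6.18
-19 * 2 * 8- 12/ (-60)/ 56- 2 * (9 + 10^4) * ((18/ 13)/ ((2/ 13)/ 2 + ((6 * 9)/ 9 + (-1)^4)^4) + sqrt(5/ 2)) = -10009 * sqrt(10)- 1378897593/ 4369960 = -31966.78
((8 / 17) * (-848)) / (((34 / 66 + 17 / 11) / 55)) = -3078240 / 289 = -10651.35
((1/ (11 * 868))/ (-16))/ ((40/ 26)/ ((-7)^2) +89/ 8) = -91/ 155094984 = -0.00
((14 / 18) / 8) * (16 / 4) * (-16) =-56 / 9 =-6.22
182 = 182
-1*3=-3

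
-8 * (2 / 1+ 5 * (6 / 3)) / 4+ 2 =-22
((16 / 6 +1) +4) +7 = 44 / 3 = 14.67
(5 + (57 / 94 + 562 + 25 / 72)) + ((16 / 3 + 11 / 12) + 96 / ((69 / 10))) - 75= 39936895 / 77832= 513.12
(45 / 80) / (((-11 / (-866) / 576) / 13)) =3647592 / 11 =331599.27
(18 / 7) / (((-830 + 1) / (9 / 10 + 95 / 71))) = -2043 / 294295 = -0.01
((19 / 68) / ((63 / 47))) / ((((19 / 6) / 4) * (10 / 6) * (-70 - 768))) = -0.00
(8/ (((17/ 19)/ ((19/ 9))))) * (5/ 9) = 14440/ 1377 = 10.49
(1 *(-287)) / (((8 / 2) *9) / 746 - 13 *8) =107051 / 38774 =2.76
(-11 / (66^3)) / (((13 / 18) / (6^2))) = -3 / 1573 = -0.00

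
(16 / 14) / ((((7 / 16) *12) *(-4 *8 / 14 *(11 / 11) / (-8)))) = 0.76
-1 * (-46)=46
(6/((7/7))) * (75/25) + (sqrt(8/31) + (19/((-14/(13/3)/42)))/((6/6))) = -229 + 2 * sqrt(62)/31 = -228.49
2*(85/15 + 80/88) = 434/33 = 13.15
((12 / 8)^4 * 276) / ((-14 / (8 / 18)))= -621 / 14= -44.36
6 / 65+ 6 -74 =-4414 / 65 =-67.91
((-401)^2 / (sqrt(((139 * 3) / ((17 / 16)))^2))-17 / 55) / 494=150235511 / 181278240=0.83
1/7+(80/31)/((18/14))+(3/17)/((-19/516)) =-1666967/630819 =-2.64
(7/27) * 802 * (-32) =-179648/27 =-6653.63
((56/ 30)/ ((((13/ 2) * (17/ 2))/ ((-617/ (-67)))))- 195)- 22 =-48127681/ 222105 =-216.69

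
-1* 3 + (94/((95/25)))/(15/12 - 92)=-3.27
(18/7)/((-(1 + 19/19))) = -1.29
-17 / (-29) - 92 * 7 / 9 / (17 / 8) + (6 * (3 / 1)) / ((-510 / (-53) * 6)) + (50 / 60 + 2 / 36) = -471599 / 14790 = -31.89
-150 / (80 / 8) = -15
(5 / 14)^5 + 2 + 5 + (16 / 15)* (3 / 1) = 10.21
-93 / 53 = -1.75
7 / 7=1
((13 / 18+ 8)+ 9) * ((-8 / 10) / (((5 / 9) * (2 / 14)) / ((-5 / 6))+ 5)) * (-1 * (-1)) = -4466 / 1545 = -2.89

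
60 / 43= 1.40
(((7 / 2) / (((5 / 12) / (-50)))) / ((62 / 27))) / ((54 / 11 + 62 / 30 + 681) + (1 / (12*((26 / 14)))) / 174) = -8464856400 / 31839887743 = -0.27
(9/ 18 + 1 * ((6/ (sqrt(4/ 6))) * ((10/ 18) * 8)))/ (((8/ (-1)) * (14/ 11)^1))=-55 * sqrt(6)/ 42- 11/ 224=-3.26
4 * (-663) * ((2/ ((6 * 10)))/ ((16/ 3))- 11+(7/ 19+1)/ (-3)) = 23077483/ 760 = 30365.11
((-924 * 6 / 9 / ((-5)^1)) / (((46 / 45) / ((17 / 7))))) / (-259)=-6732 / 5957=-1.13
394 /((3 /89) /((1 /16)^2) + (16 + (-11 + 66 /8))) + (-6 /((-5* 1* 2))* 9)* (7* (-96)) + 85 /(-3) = -425177213 /116835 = -3639.13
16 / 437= 0.04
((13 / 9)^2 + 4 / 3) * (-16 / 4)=-1108 / 81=-13.68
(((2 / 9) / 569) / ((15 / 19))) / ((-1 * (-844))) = 19 / 32415930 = 0.00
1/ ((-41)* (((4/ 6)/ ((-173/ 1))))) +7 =1093/ 82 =13.33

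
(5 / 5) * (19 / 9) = 19 / 9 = 2.11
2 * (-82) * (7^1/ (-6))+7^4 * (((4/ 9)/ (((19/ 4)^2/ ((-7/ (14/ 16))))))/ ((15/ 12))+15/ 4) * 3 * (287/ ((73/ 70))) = 1135908171391/ 158118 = 7183927.01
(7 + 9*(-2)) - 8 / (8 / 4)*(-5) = 9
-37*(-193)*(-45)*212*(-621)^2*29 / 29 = -26271847114740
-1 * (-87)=87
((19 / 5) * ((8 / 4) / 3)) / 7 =38 / 105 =0.36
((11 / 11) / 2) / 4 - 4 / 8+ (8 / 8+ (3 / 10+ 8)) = 357 / 40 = 8.92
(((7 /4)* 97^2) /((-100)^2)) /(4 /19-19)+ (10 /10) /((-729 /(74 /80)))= -44070353 /495720000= -0.09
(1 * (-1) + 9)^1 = 8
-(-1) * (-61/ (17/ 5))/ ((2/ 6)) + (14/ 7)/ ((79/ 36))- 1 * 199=-251.91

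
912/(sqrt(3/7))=1393.10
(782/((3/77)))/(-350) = -4301/75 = -57.35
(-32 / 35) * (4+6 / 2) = -32 / 5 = -6.40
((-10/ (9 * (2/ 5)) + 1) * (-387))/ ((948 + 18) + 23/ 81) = 55728/ 78269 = 0.71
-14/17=-0.82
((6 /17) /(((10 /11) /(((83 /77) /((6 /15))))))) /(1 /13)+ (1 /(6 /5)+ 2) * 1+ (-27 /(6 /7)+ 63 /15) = -38791 /3570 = -10.87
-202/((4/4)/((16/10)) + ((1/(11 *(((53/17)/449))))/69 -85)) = 65006832/27092161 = 2.40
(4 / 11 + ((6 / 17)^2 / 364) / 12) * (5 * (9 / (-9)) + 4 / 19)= -420817 / 241604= -1.74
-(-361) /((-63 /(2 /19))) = -38 /63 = -0.60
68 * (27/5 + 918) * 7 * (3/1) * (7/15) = 15383844/25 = 615353.76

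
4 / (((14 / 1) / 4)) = 8 / 7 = 1.14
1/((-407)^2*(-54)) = -1/8945046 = -0.00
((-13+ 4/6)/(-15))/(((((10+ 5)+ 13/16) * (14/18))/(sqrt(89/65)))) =0.08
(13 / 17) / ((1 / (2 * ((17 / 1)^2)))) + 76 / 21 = 9358 / 21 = 445.62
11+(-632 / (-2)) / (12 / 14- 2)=-265.50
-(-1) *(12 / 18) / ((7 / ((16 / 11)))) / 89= 32 / 20559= 0.00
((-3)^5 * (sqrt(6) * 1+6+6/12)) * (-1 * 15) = 3645 * sqrt(6)+47385/2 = 32620.89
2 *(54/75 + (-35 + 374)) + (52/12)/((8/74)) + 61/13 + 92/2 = 3003841/3900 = 770.22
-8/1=-8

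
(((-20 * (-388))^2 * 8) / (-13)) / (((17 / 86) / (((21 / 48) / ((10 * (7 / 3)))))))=-776807040 / 221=-3514963.98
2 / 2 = 1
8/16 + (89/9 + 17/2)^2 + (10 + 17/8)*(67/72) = 1814059/5184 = 349.93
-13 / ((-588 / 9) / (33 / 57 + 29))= 10959 / 1862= 5.89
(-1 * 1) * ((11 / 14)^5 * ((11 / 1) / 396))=-161051 / 19361664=-0.01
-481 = -481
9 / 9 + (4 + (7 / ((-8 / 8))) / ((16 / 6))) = 19 / 8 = 2.38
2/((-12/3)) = -1/2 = -0.50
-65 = -65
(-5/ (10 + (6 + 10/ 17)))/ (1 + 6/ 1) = -85/ 1974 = -0.04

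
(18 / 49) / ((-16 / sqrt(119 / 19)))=-9 * sqrt(2261) / 7448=-0.06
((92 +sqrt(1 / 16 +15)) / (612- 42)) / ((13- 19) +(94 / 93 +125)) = 31 * sqrt(241) / 8482360 +1426 / 1060295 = 0.00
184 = 184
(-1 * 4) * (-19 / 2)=38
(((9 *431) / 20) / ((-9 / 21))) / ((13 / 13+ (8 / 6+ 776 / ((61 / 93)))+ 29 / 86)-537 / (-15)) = -71222319 / 192247934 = -0.37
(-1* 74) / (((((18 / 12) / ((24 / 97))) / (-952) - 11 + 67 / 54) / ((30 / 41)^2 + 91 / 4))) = 1191252291264 / 6751317931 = 176.45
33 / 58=0.57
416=416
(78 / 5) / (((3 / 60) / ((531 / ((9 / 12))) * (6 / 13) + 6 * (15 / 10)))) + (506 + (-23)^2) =105795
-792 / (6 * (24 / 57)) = -627 / 2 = -313.50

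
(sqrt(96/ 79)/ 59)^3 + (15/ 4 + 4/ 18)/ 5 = 384 * sqrt(474)/ 1281770339 + 143/ 180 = 0.79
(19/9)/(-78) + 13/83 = 7549/58266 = 0.13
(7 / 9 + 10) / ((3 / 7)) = 679 / 27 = 25.15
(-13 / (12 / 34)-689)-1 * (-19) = -706.83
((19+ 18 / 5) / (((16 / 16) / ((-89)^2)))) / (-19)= -895073 / 95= -9421.82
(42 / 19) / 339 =14 / 2147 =0.01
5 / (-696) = -5 / 696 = -0.01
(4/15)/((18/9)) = 0.13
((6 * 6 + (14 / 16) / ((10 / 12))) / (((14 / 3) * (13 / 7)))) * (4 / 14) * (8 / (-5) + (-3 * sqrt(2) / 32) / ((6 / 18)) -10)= -4959 / 350 -1539 * sqrt(2) / 4480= -14.65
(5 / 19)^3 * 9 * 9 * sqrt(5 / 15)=3375 * sqrt(3) / 6859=0.85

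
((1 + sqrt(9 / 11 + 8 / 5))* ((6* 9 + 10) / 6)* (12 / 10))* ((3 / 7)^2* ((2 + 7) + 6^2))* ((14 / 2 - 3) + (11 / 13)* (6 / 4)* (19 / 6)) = 540432 / 637 + 540432* sqrt(7315) / 35035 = 2167.71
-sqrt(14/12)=-sqrt(42)/6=-1.08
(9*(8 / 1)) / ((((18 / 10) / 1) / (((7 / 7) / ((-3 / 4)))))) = -160 / 3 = -53.33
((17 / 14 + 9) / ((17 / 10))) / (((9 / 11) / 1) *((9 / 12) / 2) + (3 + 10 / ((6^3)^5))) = 1849002451845120 / 1017627239436689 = 1.82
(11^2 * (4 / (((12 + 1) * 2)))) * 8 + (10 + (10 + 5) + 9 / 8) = 18205 / 104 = 175.05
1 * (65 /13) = 5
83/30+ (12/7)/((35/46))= 5.02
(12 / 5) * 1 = 12 / 5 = 2.40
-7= -7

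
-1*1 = -1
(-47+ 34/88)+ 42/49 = -14093/308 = -45.76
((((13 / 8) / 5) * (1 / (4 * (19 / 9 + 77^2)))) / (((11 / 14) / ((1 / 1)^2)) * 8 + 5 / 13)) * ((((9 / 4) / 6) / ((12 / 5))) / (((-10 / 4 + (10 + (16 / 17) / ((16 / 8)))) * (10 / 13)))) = 138411 / 2644585369600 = 0.00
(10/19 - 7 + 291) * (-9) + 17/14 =-680833/266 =-2559.52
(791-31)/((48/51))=1615/2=807.50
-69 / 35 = -1.97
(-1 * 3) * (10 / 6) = -5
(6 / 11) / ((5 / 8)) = 48 / 55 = 0.87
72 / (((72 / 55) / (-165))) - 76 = -9151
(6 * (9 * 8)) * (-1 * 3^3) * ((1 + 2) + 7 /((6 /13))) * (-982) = 208081872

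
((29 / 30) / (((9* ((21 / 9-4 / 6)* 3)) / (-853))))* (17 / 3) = -420529 / 4050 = -103.83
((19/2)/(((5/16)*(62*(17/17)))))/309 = 76/47895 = 0.00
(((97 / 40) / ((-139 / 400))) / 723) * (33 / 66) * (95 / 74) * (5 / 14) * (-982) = 113114125 / 52057446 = 2.17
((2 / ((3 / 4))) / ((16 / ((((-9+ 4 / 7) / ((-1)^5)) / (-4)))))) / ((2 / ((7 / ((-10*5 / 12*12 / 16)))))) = 59 / 150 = 0.39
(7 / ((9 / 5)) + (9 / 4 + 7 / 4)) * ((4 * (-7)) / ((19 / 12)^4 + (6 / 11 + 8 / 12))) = -50383872 / 1710011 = -29.46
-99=-99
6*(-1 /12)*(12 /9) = -2 /3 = -0.67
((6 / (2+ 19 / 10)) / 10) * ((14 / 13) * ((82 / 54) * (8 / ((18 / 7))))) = 32144 / 41067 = 0.78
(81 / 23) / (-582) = -27 / 4462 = -0.01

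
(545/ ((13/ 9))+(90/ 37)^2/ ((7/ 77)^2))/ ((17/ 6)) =6866910/ 17797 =385.85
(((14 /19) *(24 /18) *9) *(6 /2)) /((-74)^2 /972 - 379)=-15309 /215479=-0.07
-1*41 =-41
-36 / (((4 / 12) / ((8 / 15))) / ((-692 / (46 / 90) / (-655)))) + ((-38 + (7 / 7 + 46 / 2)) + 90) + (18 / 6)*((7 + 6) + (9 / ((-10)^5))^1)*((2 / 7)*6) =1792359421 / 75325000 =23.80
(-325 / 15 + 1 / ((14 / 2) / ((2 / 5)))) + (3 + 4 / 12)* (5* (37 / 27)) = 3487 / 2835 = 1.23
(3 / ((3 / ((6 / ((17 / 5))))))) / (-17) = -30 / 289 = -0.10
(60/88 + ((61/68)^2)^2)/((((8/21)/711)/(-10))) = -23341973548005/940780544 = -24811.28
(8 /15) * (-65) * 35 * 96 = -116480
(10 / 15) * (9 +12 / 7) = 50 / 7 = 7.14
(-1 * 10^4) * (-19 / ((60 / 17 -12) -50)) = -1615000 / 497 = -3249.50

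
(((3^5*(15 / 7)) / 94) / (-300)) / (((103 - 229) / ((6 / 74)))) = 81 / 6816880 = 0.00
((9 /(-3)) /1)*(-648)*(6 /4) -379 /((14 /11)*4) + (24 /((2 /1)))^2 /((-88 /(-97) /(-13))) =778.10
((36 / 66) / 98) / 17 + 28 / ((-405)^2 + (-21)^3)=180214 / 354525633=0.00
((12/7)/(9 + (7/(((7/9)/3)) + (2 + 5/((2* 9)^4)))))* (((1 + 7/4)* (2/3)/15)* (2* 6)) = 0.07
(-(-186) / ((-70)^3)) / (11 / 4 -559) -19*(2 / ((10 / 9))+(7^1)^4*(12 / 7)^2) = -12792549223032 / 95396875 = -134098.20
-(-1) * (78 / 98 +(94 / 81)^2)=688843 / 321489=2.14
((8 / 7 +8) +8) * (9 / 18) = 60 / 7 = 8.57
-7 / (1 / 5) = -35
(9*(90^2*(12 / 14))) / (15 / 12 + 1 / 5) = 8748000 / 203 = 43093.60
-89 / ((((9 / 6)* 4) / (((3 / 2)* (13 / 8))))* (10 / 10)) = -1157 / 32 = -36.16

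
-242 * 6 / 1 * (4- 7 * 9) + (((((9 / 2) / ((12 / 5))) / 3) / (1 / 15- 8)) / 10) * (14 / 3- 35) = 23301761 / 272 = 85668.24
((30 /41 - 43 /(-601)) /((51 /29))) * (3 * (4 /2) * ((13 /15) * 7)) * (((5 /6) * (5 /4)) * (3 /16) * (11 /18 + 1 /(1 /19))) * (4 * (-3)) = -92192528155 /120642336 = -764.18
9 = 9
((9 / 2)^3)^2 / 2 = 531441 / 128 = 4151.88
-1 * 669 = -669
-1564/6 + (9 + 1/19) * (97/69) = -108350/437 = -247.94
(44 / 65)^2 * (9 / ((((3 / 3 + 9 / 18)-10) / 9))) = -4.37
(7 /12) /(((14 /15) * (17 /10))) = 25 /68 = 0.37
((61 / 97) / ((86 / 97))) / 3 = 61 / 258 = 0.24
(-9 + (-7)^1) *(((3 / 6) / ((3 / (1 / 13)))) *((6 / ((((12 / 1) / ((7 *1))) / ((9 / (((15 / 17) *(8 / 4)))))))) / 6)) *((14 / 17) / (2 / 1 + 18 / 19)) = -133 / 780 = -0.17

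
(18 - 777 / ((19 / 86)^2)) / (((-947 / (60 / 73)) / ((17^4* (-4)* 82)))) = -9435118303696320 / 24956291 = -378065727.14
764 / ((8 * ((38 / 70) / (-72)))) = -240660 / 19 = -12666.32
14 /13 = 1.08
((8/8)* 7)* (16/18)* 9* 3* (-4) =-672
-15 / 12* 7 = -35 / 4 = -8.75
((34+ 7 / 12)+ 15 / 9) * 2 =145 / 2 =72.50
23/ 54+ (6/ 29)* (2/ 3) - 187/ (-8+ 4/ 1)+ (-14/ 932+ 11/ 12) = 8796388/ 182439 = 48.22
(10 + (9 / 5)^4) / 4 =12811 / 2500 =5.12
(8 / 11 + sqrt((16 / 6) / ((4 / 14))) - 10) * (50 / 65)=-1020 / 143 + 20 * sqrt(21) / 39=-4.78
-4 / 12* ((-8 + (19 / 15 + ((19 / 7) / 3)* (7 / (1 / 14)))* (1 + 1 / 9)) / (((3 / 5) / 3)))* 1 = -12410 / 81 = -153.21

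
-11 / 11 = -1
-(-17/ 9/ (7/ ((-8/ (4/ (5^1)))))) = -170/ 63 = -2.70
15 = 15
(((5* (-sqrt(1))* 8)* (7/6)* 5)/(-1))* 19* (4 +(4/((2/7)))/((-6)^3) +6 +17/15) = 49070.43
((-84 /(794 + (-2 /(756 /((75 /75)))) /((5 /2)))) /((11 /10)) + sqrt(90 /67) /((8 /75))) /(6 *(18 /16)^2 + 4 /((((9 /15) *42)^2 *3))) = -302456851200 /23887632363419 + 10716300 *sqrt(670) /193911467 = 1.42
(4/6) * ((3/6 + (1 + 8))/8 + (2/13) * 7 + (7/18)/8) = 2165/1404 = 1.54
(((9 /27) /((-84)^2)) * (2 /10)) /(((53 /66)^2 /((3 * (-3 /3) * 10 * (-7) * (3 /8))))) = 363 /314608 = 0.00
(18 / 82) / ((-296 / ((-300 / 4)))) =675 / 12136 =0.06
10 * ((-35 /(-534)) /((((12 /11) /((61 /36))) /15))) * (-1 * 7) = -4109875 /38448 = -106.89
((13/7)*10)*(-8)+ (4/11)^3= -1383792/9317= -148.52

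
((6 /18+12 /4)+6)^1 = 28 /3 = 9.33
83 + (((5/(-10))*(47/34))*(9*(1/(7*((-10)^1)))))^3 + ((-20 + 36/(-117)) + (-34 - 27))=2373687802571/1402052288000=1.69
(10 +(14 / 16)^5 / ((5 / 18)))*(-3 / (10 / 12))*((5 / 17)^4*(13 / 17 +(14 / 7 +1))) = -218354175 / 181741696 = -1.20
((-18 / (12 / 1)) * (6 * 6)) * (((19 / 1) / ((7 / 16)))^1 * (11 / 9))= -20064 / 7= -2866.29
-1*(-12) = 12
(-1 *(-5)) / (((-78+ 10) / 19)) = -95 / 68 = -1.40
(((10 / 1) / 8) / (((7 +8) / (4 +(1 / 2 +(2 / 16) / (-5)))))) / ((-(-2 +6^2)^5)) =-179 / 21809003520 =-0.00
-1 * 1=-1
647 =647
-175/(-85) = 35/17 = 2.06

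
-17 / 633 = -0.03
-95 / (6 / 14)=-665 / 3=-221.67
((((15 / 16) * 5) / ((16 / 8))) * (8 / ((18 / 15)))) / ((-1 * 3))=-125 / 24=-5.21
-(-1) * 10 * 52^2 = 27040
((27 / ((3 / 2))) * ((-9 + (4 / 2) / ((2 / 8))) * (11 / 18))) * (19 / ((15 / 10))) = -418 / 3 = -139.33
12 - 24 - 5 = -17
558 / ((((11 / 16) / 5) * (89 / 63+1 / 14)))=5624640 / 2057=2734.39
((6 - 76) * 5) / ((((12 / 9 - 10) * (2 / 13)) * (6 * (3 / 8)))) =350 / 3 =116.67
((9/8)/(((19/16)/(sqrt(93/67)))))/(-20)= -9*sqrt(6231)/12730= -0.06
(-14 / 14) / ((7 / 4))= -4 / 7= -0.57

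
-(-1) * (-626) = -626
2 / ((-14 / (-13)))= 13 / 7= 1.86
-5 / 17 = -0.29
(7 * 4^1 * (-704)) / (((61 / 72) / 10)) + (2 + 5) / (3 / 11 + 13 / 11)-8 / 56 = -1589543777 / 6832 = -232661.56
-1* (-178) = 178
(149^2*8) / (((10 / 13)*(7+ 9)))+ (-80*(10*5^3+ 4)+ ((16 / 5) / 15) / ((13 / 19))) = -334967249 / 3900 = -85889.04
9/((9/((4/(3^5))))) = 4/243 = 0.02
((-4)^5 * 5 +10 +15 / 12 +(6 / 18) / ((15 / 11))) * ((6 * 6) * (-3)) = 2758593 / 5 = 551718.60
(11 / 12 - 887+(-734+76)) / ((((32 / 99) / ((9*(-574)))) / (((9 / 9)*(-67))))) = -1653427498.08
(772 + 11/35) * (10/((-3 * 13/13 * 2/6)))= -54062/7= -7723.14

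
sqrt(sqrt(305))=305^(1 / 4)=4.18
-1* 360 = -360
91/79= 1.15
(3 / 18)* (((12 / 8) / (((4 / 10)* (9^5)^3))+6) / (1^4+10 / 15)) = 1647129056757197 / 2745215094595320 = 0.60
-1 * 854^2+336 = -728980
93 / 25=3.72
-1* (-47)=47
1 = 1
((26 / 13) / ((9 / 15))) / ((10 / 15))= 5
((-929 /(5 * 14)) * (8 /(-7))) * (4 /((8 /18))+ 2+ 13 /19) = 177.22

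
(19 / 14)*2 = 19 / 7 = 2.71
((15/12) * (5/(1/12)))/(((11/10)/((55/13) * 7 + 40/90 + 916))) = 27672250/429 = 64504.08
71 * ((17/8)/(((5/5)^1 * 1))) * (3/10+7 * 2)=172601/80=2157.51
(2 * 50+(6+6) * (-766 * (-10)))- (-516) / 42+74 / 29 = 18683072 / 203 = 92034.84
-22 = -22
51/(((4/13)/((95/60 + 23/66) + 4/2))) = 114699/176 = 651.70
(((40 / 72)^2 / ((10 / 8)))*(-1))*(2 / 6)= -20 / 243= -0.08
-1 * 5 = -5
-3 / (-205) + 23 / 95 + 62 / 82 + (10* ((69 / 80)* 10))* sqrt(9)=809421 / 3116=259.76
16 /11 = 1.45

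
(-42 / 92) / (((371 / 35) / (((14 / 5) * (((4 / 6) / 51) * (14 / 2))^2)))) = -9604 / 9511857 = -0.00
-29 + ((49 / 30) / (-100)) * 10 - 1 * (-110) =24251 / 300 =80.84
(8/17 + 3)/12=59/204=0.29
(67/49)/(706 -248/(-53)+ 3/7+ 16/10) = 17755/9254511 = 0.00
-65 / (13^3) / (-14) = 0.00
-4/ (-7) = 4/ 7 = 0.57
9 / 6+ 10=23 / 2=11.50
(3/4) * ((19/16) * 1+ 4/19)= 1.05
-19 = -19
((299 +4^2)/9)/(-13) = -2.69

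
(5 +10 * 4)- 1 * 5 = 40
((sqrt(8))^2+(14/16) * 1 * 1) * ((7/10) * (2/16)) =497/640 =0.78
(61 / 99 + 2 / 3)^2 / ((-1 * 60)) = -16129 / 588060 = -0.03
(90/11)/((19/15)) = 1350/209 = 6.46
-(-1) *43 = 43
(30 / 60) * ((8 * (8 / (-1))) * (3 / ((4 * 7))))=-24 / 7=-3.43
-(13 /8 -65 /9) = 403 /72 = 5.60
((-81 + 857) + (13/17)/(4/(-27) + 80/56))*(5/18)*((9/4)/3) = 15974605/98736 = 161.79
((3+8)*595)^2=42837025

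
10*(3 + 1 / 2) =35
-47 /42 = -1.12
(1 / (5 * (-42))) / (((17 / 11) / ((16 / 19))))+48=1627832 / 33915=48.00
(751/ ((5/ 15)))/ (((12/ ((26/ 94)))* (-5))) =-9763/ 940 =-10.39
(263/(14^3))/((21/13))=3419/57624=0.06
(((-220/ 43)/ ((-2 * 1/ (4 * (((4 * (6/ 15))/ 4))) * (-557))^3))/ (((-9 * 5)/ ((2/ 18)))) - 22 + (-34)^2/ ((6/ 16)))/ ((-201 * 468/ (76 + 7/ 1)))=-9556375438452537989/ 3538677525479430750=-2.70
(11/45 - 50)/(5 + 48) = -2239/2385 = -0.94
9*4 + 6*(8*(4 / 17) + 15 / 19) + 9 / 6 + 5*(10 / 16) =146399 / 2584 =56.66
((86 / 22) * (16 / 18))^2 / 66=59168 / 323433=0.18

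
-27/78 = -9/26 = -0.35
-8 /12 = -2 /3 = -0.67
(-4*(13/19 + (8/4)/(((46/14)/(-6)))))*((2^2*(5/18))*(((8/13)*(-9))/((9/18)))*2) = -1660160/5681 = -292.23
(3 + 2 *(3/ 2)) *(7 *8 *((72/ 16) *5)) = 7560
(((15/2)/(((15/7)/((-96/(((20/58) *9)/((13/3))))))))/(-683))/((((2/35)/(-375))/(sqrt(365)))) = -9236500 *sqrt(365)/2049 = -86121.56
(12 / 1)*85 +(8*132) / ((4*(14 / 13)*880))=142839 / 140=1020.28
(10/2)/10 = 1/2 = 0.50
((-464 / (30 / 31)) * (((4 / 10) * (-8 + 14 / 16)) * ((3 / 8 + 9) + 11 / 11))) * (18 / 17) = 12759507 / 850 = 15011.18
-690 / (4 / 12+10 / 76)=-1484.15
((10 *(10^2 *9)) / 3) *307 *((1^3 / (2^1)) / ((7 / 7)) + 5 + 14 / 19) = 109138500 / 19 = 5744131.58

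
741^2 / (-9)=-61009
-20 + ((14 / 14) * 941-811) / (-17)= -470 / 17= -27.65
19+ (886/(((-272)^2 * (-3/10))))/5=1053829/55488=18.99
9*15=135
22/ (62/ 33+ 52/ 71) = 25773/ 3059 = 8.43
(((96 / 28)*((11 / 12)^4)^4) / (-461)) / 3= -45949729863572161 / 74577687931785314304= -0.00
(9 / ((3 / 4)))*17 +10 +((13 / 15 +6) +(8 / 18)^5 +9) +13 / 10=27302369 / 118098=231.18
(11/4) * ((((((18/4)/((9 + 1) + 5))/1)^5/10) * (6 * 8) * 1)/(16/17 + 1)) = 0.02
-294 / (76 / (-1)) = 147 / 38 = 3.87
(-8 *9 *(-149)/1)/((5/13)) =139464/5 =27892.80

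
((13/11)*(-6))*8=-624/11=-56.73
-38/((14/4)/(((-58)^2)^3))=-2893220633344/7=-413317233334.86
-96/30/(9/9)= -3.20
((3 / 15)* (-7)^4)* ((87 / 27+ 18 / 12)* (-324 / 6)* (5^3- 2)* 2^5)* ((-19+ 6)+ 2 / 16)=6205326876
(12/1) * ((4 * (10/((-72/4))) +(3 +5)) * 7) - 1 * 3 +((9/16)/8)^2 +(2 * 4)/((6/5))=8011857/16384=489.00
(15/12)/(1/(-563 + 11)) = -690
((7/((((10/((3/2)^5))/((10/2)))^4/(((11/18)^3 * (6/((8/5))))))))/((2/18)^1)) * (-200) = -150399862333875/67108864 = -2241132.59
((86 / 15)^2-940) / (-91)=204104 / 20475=9.97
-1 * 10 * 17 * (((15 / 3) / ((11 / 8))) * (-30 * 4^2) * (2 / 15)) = 435200 / 11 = 39563.64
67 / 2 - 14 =39 / 2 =19.50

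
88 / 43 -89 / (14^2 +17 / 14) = 189390 / 118723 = 1.60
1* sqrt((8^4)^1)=64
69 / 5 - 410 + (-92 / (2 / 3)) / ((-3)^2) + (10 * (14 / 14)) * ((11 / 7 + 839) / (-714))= -5289209 / 12495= -423.31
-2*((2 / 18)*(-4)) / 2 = 4 / 9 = 0.44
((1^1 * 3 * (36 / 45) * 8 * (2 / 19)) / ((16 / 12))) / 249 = 48 / 7885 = 0.01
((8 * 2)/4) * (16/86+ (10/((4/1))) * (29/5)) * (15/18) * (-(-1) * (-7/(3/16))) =-235760/129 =-1827.60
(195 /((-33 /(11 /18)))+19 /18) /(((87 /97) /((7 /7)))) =-2231 /783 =-2.85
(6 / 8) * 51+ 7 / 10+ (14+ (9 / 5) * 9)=1383 / 20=69.15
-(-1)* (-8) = -8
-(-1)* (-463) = -463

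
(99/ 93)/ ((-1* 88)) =-3/ 248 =-0.01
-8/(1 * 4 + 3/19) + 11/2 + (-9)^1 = -857/158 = -5.42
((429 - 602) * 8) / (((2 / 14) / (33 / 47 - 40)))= 17893736 / 47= 380717.79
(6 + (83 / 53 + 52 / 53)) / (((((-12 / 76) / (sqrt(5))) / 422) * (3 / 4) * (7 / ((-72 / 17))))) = 116228928 * sqrt(5) / 6307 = 41207.51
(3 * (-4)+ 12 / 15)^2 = 3136 / 25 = 125.44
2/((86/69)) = 69/43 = 1.60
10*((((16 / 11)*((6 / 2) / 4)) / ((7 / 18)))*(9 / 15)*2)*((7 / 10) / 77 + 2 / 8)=36936 / 4235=8.72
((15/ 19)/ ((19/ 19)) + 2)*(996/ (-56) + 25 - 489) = -18815/ 14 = -1343.93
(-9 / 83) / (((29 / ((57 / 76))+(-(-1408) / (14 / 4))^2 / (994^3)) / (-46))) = 3735569719917 / 28958308000462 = 0.13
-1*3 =-3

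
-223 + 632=409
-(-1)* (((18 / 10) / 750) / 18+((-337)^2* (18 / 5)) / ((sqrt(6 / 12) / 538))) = 311071036.30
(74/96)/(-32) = -37/1536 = -0.02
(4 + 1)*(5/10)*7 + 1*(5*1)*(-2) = 15/2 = 7.50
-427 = -427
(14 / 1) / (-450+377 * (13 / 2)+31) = 28 / 4063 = 0.01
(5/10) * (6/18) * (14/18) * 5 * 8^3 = 8960/27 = 331.85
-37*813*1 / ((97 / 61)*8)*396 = -181659159 / 194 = -936387.42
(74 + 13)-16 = 71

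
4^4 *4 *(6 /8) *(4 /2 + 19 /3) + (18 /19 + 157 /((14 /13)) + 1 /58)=25250816 /3857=6546.75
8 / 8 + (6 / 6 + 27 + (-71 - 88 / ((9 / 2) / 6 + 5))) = -1318 / 23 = -57.30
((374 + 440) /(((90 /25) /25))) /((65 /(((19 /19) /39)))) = 10175 /4563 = 2.23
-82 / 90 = -0.91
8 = 8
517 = 517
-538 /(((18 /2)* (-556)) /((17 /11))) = 4573 /27522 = 0.17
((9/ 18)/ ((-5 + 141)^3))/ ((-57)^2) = 0.00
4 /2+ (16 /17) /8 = 2.12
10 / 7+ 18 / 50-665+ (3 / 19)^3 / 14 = -227448263 / 342950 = -663.21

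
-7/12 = -0.58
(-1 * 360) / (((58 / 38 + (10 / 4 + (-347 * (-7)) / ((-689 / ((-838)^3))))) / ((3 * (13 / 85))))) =-73519056 / 923404718743337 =-0.00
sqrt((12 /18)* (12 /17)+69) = sqrt(20077) /17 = 8.33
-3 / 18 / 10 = -1 / 60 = -0.02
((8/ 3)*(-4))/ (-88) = 4/ 33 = 0.12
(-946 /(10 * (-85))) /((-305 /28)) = -0.10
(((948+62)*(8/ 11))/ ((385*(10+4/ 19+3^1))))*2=61408/ 212597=0.29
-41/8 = -5.12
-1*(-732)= 732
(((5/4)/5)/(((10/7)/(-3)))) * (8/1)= -4.20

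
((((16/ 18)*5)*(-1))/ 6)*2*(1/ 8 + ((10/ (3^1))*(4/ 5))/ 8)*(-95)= 5225/ 81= 64.51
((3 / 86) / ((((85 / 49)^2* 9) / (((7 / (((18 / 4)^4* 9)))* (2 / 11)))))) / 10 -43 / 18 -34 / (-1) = 191369426771287 / 6053865864750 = 31.61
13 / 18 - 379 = -6809 / 18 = -378.28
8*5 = 40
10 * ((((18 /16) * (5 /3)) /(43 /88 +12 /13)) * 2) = 8580 /323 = 26.56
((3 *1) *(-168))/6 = -84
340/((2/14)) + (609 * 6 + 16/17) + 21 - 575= 93176/17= 5480.94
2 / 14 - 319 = -2232 / 7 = -318.86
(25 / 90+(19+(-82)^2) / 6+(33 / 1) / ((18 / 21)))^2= 437939329 / 324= 1351664.60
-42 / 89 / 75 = -14 / 2225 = -0.01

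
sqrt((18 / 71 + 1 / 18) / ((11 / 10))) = 0.53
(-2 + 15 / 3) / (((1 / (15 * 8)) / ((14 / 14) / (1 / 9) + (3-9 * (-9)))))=33480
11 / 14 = 0.79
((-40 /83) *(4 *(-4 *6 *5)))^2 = 368640000 /6889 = 53511.39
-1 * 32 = -32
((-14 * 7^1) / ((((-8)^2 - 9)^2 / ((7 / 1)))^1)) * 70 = -9604 / 605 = -15.87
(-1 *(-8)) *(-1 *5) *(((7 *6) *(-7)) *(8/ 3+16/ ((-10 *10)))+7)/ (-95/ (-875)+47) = 425810/ 687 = 619.81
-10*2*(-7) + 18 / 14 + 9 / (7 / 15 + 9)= 141383 / 994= 142.24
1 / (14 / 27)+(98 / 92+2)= 804 / 161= 4.99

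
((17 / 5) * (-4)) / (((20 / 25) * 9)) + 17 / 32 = -391 / 288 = -1.36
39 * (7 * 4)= 1092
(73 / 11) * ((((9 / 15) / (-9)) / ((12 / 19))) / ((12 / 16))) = -1387 / 1485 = -0.93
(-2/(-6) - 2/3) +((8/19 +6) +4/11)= 4045/627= 6.45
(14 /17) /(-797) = -14 /13549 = -0.00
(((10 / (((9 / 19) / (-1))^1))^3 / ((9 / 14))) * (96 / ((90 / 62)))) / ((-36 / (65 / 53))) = 309587824000 / 9388791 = 32974.19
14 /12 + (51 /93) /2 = 134 /93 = 1.44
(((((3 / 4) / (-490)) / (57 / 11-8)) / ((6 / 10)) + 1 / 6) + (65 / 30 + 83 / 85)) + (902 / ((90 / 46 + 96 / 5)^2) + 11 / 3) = 54983828540719 / 6114358577880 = 8.99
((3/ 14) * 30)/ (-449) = -0.01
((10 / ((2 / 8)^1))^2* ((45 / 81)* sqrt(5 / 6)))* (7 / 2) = 2840.04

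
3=3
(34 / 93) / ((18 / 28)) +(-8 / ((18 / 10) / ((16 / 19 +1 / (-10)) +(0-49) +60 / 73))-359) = -171357145 / 1160919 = -147.60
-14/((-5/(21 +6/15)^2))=160286/125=1282.29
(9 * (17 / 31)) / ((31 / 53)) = 8109 / 961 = 8.44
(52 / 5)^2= 108.16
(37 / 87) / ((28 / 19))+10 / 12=911 / 812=1.12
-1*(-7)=7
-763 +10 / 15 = -2287 / 3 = -762.33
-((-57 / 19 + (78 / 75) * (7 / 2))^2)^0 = -1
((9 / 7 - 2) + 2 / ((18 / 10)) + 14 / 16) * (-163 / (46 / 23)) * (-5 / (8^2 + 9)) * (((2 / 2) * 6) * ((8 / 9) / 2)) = 522415 / 27594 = 18.93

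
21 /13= 1.62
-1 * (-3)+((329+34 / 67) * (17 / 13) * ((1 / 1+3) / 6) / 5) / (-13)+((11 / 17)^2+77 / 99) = -32833081 / 147255615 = -0.22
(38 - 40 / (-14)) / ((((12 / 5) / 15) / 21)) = 10725 / 2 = 5362.50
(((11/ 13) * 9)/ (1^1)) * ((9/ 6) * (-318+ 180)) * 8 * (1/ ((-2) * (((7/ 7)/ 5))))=31527.69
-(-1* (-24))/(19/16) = -384/19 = -20.21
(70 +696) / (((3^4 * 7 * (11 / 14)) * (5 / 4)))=6128 / 4455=1.38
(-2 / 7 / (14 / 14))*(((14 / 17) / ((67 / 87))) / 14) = -174 / 7973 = -0.02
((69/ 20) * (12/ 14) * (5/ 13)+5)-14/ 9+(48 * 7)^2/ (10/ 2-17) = -15402799/ 1638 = -9403.42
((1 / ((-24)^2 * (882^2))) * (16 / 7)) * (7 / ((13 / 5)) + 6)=113 / 2548479024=0.00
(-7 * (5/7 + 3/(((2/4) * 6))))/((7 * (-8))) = 3/14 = 0.21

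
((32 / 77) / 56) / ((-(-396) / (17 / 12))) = 17 / 640332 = 0.00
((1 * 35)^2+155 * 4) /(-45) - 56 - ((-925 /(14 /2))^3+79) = 791392757 /343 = 2307267.51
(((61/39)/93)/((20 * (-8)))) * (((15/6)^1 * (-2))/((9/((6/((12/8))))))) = 61/261144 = 0.00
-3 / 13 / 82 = -3 / 1066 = -0.00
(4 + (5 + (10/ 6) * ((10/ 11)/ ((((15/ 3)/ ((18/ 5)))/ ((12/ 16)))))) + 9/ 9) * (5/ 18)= 595/ 198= 3.01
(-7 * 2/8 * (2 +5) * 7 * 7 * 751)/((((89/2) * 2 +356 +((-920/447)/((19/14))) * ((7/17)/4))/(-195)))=10153289036709/51381604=197605.53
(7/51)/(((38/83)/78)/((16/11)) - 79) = -120848/69553103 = -0.00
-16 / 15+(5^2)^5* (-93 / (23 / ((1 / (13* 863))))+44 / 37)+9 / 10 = 665050009983881 / 57284214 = 11609655.85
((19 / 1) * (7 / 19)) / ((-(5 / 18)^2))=-2268 / 25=-90.72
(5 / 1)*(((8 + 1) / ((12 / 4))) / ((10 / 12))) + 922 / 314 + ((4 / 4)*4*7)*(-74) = -322017 / 157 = -2051.06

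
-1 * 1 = -1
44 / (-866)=-22 / 433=-0.05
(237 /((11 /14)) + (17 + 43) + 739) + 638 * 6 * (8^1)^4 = 172486475 /11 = 15680588.64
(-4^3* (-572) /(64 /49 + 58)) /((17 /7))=6278272 /24701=254.17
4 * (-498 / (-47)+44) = 10264 / 47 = 218.38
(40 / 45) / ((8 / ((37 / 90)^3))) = 50653 / 6561000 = 0.01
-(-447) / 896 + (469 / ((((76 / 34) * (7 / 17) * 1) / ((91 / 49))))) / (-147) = -14861545 / 2502528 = -5.94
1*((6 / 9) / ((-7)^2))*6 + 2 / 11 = 142 / 539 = 0.26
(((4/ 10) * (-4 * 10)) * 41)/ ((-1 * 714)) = 0.92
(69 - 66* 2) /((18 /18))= -63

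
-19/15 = -1.27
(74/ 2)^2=1369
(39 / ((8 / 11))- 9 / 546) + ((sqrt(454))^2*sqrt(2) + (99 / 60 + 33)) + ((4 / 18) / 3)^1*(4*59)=10392127 / 98280 + 454*sqrt(2)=747.79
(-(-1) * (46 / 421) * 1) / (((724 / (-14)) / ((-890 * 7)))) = 1003030 / 76201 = 13.16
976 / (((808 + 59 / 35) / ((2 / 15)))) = 13664 / 85017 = 0.16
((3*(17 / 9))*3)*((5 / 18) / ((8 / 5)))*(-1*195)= -27625 / 48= -575.52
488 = 488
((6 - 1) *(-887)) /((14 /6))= -13305 /7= -1900.71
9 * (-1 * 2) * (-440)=7920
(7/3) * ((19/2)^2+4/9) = 22855/108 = 211.62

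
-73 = -73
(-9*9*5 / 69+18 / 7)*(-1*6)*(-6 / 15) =-6372 / 805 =-7.92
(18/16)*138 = 621/4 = 155.25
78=78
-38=-38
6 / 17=0.35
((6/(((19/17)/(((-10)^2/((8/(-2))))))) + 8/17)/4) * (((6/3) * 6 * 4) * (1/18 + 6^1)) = -9417164/969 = -9718.44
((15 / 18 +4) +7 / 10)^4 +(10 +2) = 48065821 / 50625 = 949.45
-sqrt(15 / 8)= -sqrt(30) / 4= -1.37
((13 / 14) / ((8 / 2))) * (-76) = -247 / 14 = -17.64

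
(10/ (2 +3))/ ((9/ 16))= 3.56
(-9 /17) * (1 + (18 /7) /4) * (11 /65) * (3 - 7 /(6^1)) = -8349 /30940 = -0.27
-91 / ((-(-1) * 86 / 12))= -546 / 43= -12.70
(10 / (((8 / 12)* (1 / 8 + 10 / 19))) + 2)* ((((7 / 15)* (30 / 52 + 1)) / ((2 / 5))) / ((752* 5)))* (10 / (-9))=-118531 / 8710416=-0.01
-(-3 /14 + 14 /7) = -1.79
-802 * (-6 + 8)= -1604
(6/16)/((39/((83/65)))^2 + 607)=20667/84862784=0.00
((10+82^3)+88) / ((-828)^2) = 30637 / 38088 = 0.80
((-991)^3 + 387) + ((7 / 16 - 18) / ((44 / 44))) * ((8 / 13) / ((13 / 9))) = -328955759321 / 338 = -973241891.48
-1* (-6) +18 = 24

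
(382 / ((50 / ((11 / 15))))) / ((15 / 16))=33616 / 5625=5.98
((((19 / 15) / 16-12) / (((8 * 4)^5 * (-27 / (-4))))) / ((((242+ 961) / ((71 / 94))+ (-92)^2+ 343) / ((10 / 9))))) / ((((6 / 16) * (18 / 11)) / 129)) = -96080963 / 81277300405960704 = -0.00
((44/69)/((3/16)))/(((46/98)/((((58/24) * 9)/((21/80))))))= 2858240/4761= 600.34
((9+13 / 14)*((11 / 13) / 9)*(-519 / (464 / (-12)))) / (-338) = -264517 / 7135856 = -0.04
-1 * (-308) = 308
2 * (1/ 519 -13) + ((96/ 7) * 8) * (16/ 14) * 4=12093836/ 25431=475.55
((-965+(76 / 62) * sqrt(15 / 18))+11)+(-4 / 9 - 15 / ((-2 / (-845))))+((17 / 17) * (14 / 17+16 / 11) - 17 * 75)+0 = -28828667 / 3366+19 * sqrt(30) / 93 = -8563.55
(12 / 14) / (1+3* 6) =6 / 133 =0.05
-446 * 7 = -3122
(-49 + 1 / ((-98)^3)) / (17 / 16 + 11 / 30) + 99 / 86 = -114990488127 / 3470410202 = -33.13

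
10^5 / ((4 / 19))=475000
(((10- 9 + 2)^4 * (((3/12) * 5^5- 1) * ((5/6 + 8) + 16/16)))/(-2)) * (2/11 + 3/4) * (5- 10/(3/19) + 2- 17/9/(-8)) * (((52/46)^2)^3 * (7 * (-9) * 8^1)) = -27817968320749495161/1628394779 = -17083061601.21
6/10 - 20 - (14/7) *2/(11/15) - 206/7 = -20899/385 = -54.28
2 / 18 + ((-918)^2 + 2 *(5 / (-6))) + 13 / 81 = 68260531 / 81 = 842722.60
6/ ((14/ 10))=4.29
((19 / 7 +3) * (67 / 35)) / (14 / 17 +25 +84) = 9112 / 91483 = 0.10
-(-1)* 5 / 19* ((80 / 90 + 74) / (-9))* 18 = -39.42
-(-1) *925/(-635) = -185/127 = -1.46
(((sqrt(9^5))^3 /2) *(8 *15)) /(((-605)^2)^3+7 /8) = 2295825120 /130767849030041669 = 0.00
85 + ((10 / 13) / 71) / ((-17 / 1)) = 85.00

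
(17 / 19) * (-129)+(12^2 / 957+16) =-601679 / 6061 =-99.27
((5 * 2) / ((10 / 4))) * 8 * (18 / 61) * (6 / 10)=1728 / 305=5.67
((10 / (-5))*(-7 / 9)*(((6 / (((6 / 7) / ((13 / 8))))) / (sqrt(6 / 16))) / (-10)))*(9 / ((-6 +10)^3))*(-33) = 13.41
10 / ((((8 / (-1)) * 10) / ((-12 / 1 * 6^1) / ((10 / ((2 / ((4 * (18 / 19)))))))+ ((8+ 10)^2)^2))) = -524861 / 40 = -13121.52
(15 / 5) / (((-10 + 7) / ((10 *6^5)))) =-77760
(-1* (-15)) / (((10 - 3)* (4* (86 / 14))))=0.09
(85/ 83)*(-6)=-510/ 83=-6.14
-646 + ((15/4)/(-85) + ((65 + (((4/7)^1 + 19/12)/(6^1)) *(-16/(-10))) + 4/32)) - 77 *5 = -41355359/42840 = -965.34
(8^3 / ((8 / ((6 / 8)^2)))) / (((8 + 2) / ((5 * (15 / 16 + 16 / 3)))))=903 / 8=112.88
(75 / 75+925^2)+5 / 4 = 855627.25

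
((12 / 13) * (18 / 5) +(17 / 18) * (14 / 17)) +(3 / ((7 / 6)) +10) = 68273 / 4095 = 16.67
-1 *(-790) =790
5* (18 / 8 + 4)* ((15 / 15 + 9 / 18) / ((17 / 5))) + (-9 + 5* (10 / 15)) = 3313 / 408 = 8.12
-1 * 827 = -827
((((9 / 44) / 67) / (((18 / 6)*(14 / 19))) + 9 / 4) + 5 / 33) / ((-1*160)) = -27047 / 1800960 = -0.02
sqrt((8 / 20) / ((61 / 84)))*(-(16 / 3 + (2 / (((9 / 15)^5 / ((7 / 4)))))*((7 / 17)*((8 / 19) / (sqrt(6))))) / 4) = sqrt(12810)*(-627912 - 153125*sqrt(6)) / 71817435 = -1.58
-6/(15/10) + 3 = -1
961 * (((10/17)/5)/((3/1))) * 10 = 19220/51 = 376.86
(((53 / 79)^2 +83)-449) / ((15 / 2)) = -4562794 / 93615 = -48.74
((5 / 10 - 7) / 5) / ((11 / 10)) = -1.18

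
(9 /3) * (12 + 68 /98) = 1866 /49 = 38.08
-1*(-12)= 12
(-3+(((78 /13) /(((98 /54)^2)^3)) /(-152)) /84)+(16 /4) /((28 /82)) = 8.71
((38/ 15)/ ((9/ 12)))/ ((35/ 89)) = 13528/ 1575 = 8.59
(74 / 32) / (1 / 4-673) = -37 / 10764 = -0.00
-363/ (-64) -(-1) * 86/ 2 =3115/ 64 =48.67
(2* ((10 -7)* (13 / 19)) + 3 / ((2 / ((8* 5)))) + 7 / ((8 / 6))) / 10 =5271 / 760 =6.94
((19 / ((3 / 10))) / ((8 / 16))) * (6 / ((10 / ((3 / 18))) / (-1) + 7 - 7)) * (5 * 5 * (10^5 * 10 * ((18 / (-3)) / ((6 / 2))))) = 1900000000 / 3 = 633333333.33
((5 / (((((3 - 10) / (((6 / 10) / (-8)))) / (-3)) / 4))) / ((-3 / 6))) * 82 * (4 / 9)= 328 / 7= 46.86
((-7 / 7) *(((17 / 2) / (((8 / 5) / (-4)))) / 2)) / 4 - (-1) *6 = 8.66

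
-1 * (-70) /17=70 /17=4.12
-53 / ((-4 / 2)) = 53 / 2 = 26.50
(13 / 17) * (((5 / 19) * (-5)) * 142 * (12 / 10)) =-55380 / 323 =-171.46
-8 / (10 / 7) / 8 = -7 / 10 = -0.70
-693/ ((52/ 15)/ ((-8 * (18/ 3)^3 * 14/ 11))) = 5715360/ 13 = 439643.08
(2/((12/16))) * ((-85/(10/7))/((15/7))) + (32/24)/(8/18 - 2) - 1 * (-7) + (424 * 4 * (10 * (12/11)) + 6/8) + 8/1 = 255615359/13860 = 18442.67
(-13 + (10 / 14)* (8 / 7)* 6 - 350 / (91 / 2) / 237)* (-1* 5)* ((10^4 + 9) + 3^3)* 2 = 9480600040 / 11613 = 816378.20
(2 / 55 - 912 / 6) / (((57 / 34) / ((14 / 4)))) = -331534 / 1045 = -317.26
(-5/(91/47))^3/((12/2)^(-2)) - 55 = -508649905/753571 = -674.99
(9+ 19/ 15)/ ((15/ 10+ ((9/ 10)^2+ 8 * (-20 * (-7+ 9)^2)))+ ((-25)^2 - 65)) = -3080/ 23307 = -0.13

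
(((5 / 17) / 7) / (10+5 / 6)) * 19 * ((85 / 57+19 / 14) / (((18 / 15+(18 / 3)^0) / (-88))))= -90920 / 10829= -8.40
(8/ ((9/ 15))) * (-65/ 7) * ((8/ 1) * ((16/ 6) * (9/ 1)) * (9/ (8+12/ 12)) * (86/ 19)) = -14310400/ 133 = -107596.99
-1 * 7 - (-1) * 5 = -2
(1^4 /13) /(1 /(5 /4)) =5 /52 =0.10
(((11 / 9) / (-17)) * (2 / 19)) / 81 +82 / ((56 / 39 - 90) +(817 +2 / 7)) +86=4033854266002 / 46844040447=86.11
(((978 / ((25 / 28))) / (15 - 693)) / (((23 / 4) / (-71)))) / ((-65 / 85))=-22034992 / 844675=-26.09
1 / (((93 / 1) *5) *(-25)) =-1 / 11625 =-0.00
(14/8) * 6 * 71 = 1491/2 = 745.50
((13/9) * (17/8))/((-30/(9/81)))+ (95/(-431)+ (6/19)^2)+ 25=24.87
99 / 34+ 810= 27639 / 34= 812.91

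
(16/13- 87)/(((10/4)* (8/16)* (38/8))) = -3568/247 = -14.45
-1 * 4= -4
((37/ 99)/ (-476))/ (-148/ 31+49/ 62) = 1147/ 5819814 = 0.00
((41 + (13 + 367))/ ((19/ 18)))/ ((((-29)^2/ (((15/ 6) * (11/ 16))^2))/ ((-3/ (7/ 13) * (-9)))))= 4023065475/ 57268736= 70.25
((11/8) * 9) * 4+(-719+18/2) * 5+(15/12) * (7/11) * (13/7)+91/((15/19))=-2233279/660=-3383.76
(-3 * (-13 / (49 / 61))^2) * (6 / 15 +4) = -41504034 / 12005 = -3457.23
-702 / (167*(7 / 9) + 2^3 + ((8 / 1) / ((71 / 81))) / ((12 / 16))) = -4.68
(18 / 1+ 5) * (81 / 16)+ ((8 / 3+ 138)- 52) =9845 / 48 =205.10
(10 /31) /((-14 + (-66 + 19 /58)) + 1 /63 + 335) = 7308 /5784755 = 0.00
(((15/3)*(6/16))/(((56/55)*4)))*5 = 4125/1792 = 2.30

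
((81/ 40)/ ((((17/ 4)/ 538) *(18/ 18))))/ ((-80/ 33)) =-719037/ 6800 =-105.74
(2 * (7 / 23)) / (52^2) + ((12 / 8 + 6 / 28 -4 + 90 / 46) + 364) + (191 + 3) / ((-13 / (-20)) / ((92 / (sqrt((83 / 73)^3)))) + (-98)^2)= 9617095493341483349154742597 / 26443022637024166517273384 -28116668320 * sqrt(6059) / 121481047801390011197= 363.69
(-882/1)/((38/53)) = -23373/19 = -1230.16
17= 17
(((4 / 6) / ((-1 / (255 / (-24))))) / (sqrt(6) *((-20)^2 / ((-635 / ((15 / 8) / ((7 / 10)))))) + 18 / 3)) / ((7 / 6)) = 1349375 *sqrt(6) / 2491926 + 9596755 / 4983852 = 3.25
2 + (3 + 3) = 8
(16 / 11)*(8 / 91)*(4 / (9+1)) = 256 / 5005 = 0.05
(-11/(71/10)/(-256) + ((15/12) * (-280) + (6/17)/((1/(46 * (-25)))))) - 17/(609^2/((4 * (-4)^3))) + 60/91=-755.21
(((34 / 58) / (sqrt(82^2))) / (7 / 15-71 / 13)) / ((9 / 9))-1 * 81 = -187613247 / 2316172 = -81.00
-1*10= -10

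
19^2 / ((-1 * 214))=-361 / 214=-1.69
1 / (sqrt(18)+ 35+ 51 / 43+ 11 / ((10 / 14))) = 794855 / 40726077 - 46225* sqrt(2) / 40726077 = 0.02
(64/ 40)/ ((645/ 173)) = 0.43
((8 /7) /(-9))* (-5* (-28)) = -160 /9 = -17.78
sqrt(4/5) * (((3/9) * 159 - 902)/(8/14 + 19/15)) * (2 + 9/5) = -677502 * sqrt(5)/965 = -1569.89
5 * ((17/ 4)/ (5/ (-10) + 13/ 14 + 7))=595/ 208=2.86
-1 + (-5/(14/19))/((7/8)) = -8.76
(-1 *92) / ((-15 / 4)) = 24.53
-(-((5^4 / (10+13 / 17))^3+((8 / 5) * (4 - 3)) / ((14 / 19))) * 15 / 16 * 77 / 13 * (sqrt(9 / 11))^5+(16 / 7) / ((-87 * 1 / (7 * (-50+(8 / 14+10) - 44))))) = -9344 / 609+1133505007295949 * sqrt(11) / 5712657808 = 658069.03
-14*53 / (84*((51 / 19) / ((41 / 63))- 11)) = 1.28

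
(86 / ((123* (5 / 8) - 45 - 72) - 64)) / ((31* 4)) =-172 / 25823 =-0.01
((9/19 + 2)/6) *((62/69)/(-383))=-1457/1506339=-0.00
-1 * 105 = -105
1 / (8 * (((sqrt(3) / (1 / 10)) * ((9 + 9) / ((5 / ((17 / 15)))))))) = 0.00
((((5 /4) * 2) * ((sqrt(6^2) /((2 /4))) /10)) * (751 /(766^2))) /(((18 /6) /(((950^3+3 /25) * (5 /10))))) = 16097215627253 /29337800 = 548685.16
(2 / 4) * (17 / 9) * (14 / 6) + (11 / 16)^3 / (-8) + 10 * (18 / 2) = 81539999 / 884736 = 92.16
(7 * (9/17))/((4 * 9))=7/68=0.10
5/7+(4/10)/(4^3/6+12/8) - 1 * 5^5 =-7982466/2555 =-3124.25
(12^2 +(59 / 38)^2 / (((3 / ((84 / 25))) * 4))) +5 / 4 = 1316973 / 9025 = 145.92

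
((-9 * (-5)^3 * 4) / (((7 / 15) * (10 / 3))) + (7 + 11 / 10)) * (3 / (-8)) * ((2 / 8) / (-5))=54.39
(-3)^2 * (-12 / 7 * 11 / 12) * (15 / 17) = -1485 / 119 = -12.48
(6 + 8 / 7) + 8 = 106 / 7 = 15.14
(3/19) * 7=21/19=1.11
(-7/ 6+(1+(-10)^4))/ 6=59999/ 36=1666.64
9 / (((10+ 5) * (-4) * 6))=-1 / 40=-0.02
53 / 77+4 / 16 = 289 / 308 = 0.94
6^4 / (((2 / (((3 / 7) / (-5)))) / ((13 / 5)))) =-25272 / 175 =-144.41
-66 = -66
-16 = -16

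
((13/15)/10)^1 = 13/150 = 0.09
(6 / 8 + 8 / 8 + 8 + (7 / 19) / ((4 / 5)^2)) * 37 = 116143 / 304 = 382.05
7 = 7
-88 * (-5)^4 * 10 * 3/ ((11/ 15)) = -2250000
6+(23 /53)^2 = 17383 /2809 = 6.19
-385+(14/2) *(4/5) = -1897/5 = -379.40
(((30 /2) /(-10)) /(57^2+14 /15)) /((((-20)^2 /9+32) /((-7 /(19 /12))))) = 0.00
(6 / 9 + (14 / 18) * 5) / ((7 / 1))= 41 / 63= 0.65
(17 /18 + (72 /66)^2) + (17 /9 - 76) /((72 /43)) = -42.13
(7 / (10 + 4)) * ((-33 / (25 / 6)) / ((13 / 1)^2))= -99 / 4225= -0.02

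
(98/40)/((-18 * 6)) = -49/2160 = -0.02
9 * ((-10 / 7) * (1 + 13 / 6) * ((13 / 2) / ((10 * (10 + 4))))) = -741 / 392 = -1.89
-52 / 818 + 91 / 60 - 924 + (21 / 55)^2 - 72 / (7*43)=-922.64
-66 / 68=-33 / 34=-0.97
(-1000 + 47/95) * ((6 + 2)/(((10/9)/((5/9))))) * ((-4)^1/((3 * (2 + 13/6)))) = 3038496/2375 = 1279.37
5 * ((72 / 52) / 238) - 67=-103604 / 1547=-66.97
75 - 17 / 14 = 1033 / 14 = 73.79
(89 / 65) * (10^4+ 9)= 890801 / 65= 13704.63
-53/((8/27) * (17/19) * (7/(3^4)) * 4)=-2202309/3808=-578.34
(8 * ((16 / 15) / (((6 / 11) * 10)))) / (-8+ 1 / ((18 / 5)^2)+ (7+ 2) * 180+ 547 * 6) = 12672 / 39642025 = 0.00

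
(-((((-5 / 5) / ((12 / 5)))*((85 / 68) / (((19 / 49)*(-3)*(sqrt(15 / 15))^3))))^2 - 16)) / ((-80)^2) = 118270511 / 47908454400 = 0.00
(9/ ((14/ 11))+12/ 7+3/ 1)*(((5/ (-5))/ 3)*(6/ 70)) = -33/ 98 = -0.34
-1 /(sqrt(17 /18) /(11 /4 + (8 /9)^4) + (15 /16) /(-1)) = 11017658880 * sqrt(34) /177547050769 + 627359042000 /532641152307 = 1.54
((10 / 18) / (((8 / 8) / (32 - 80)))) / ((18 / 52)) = -2080 / 27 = -77.04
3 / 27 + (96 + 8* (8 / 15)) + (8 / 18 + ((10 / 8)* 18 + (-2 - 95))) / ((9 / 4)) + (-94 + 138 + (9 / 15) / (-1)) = 8980 / 81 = 110.86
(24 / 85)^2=576 / 7225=0.08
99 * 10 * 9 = 8910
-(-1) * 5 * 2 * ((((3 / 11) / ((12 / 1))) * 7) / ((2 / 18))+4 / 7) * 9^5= 182166165 / 154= 1182897.18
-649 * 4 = -2596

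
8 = 8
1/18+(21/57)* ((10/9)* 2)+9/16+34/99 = 1.78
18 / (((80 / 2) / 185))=333 / 4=83.25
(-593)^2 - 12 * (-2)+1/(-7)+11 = 2461787/7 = 351683.86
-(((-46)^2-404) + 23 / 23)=-1713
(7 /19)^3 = 343 /6859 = 0.05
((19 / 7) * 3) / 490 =57 / 3430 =0.02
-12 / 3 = -4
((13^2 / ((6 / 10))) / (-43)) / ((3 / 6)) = -13.10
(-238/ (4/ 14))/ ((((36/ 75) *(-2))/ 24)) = 20825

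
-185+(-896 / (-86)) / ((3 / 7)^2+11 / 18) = -5181319 / 30143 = -171.89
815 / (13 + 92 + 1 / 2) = 1630 / 211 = 7.73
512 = 512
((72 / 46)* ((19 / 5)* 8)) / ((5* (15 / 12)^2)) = 87552 / 14375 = 6.09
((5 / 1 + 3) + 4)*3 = 36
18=18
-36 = -36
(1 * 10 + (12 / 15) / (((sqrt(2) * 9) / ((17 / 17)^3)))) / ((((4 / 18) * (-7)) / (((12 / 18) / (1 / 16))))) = -480 / 7 - 32 * sqrt(2) / 105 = -69.00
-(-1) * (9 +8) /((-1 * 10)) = -17 /10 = -1.70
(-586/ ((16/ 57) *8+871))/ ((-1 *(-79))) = -33402/ 3932225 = -0.01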